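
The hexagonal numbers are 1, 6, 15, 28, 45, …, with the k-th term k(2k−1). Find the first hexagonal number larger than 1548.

Solve n(2n−1) > 1548 for integer n.
The largest n with value ≤ 1548 is 28 (since 1540 ≤ 1548 < 1653), so the first above is n = 29, value 1653.

1653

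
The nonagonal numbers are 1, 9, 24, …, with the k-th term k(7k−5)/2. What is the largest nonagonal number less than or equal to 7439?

Solve n(7n−5)/2 ≤ 7439 for integer n.
n = 46 gives 7291 ≤ 7439, while n = 47 gives 7614 > 7439; so the answer is 7291.

7291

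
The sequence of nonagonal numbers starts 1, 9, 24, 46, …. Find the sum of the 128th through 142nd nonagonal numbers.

952730

Σ i(7i−5)/2 = (7Σi² − 5Σi) / 2 over i = 128..142.
Σi = 10153 − 8128 = 2025 and Σi² = 964535 − 690880 = 273655.
(7·273655 − 5·2025) / 2 = 1905460/2 = 952730.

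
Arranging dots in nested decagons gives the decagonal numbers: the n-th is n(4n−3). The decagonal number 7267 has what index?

43

Set n(4n−3) = 7267, giving 4n² − 3n − 7267 = 0.
The discriminant is 9 + 16·7267 = 116281, and √116281 = 341.
So n = (3 + 341) / 8 = 344/8 = 43.
Check: 43·(4·43 − 3) = 7267. ✓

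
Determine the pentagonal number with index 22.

The 22nd pentagonal number is n(3n−1)/2 with n = 22.
22·(3·22 − 1)/2 = 22·65/2 = 715.

715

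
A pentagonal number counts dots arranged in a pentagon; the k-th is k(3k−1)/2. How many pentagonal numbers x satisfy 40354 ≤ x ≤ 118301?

117

The n-th pentagonal number is n(3n−1)/2.
Smallest index with value ≥ 40354: n = 165 (giving 40755).
Largest index with value ≤ 118301: n = 281 (giving 118301).
Indices 165 through 281: 117 terms.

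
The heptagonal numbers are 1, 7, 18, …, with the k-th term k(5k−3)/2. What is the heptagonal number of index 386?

371911

The 386th heptagonal number is n(5n−3)/2 with n = 386.
386·(5·386 − 3)/2 = 386·1927/2 = 371911.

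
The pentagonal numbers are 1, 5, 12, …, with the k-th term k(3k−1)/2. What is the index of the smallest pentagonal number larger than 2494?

41

Solve n(3n−1)/2 > 2494 for integer n.
The largest n with value ≤ 2494 is 40 (since 2380 ≤ 2494 < 2501), so the first above is n = 41, value 2501.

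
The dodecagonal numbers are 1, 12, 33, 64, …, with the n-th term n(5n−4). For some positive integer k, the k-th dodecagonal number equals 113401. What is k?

Set n(5n−4) = 113401, giving 5n² − 4n − 113401 = 0.
So n = (4 + 1506) / 10 = 1510/10 = 151.

151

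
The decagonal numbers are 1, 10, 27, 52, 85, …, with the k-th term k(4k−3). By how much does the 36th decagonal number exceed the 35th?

281

Consecutive decagonal numbers differ by 8n − 7: here 8·36 − 7 = 281.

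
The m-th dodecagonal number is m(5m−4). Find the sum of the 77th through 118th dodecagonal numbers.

Σ i(5i−4) = 5Σi² − 4Σi over i = 77..118.
Σi = 7021 − 2926 = 4095 and Σi² = 554659 − 149226 = 405433.
5·405433 − 4·4095 = 2010785.

2010785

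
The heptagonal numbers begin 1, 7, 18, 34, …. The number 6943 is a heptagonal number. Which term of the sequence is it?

Set n(5n−3)/2 = 6943, giving 5n² − 3n − 13886 = 0.
The discriminant is 9 + 40·6943 = 277729, and √277729 = 527.
So n = (3 + 527) / 10 = 530/10 = 53.

53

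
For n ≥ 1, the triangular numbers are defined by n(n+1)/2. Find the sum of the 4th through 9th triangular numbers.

155

Σ i(i+1)/2 = (Σi² + Σi) / 2 over i = 4..9.
Σi = 45 − 6 = 39 and Σi² = 285 − 14 = 271.
(1·271 + 1·39) / 2 = 310/2 = 155.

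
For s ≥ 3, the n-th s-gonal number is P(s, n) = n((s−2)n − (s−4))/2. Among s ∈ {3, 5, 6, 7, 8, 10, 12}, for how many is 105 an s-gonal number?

2

s = 3: P(3, 14) = 105. ✓
s = 5: P(5, 8) = 92 and P(5, 9) = 117; 105 is not s-gonal.
s = 6: P(6, 7) = 91 and P(6, 8) = 120; 105 is not s-gonal.
s = 7: P(7, 6) = 81 and P(7, 7) = 112; 105 is not s-gonal.
s = 8: P(8, 6) = 96 and P(8, 7) = 133; 105 is not s-gonal.
s = 10: P(10, 5) = 85 and P(10, 6) = 126; 105 is not s-gonal.
s = 12: P(12, 5) = 105. ✓
Hits: s ∈ {3, 12} → 2.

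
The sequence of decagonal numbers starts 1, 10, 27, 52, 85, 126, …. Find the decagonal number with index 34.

34·(4·34 − 3) = 34·133 = 4522.

4522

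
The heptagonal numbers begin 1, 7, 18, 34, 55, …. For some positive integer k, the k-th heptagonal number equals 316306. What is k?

Set n(5n−3)/2 = 316306, giving 5n² − 3n − 632612 = 0.
The discriminant is 9 + 40·316306 = 12652249, and √12652249 = 3557.
So n = (3 + 3557) / 10 = 3560/10 = 356.

356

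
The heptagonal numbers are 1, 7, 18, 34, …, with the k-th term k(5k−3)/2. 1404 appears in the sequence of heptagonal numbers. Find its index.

Set n(5n−3)/2 = 1404, giving 5n² − 3n − 2808 = 0.
The discriminant is 9 + 40·1404 = 56169, and √56169 = 237.
So n = (3 + 237) / 10 = 240/10 = 24.

24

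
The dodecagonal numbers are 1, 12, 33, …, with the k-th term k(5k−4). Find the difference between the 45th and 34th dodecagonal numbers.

45·(5·45 − 4) = 9945 and 34·(5·34 − 4) = 5644.
Difference: 9945 − 5644 = 4301.

4301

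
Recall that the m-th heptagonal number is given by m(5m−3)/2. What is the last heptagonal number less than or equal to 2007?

Solve n(5n−3)/2 ≤ 2007 for integer n.
n = 28 gives 1918 ≤ 2007, while n = 29 gives 2059 > 2007; so the answer is 1918.

1918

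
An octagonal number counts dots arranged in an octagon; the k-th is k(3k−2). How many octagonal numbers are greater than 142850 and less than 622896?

The n-th octagonal number is n(3n−2).
Smallest index with value > 142850: n = 219 (giving 143445).
Largest index with value < 622896: n = 455 (giving 620165).
Indices 219 through 455: 237 terms.

237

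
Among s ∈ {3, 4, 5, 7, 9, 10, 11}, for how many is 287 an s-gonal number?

1

s = 3: P(3, 23) = 276 and P(3, 24) = 300; 287 is not s-gonal.
s = 4: P(4, 16) = 256 and P(4, 17) = 289; 287 is not s-gonal.
s = 5: P(5, 14) = 287. ✓
s = 7: P(7, 11) = 286 and P(7, 12) = 342; 287 is not s-gonal.
s = 9: P(9, 9) = 261 and P(9, 10) = 325; 287 is not s-gonal.
s = 10: P(10, 8) = 232 and P(10, 9) = 297; 287 is not s-gonal.
s = 11: P(11, 8) = 260 and P(11, 9) = 333; 287 is not s-gonal.
Hits: s ∈ {5} → 1.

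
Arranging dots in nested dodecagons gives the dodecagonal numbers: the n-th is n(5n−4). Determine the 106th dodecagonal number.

55756

The 106th dodecagonal number is n(5n−4) with n = 106.
106·(5·106 − 4) = 106·526 = 55756.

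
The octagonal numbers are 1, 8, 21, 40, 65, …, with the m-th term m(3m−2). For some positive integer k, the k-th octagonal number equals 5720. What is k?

Set n(3n−2) = 5720, giving 3n² − 2n − 5720 = 0.
The discriminant is 4 + 12·5720 = 68644, and √68644 = 262.
So n = (2 + 262) / 6 = 264/6 = 44.
Check: 44·(3·44 − 2) = 5720. ✓

44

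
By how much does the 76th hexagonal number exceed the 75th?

301

Consecutive hexagonal numbers differ by 4n − 3: here 4·76 − 3 = 301.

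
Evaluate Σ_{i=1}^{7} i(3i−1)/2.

196

Σ i(3i−1)/2 = (3Σi² − Σi) / 2 over i = 1..7.
Σi = 28 and Σi² = 140.
(3·140 − 1·28) / 2 = 392/2 = 196.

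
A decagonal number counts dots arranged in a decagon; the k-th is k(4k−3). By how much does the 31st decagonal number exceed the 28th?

31·(4·31 − 3) = 3751 and 28·(4·28 − 3) = 3052.
Difference: 3751 − 3052 = 699.

699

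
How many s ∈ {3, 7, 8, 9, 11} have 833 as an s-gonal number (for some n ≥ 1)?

2

s = 3: P(3, 40) = 820 and P(3, 41) = 861; 833 is not s-gonal.
s = 7: P(7, 18) = 783 and P(7, 19) = 874; 833 is not s-gonal.
s = 8: P(8, 17) = 833. ✓
s = 9: P(9, 15) = 750 and P(9, 16) = 856; 833 is not s-gonal.
s = 11: P(11, 14) = 833. ✓
Hits: s ∈ {8, 11} → 2.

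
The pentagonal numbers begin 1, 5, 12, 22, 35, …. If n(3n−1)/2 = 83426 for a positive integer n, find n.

Set n(3n−1)/2 = 83426, giving 3n² − n − 166852 = 0.
The discriminant is 1 + 24·83426 = 2002225, and √2002225 = 1415.
So n = (1 + 1415) / 6 = 1416/6 = 236.

236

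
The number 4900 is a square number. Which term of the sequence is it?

70

We need n² = 4900, so n = √4900 = 70.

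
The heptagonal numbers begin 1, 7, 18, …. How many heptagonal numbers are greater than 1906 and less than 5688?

The n-th heptagonal number is n(5n−3)/2.
Smallest index with value > 1906: n = 28 (giving 1918).
Largest index with value < 5688: n = 47 (giving 5452).
Indices 28 through 47: 20 terms.

20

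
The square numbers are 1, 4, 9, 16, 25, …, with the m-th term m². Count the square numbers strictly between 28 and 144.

6

The n-th square number is n².
Smallest index with value > 28: n = 6 (giving 36).
Largest index with value < 144: n = 11 (giving 121).
Indices 6 through 11: 6 terms.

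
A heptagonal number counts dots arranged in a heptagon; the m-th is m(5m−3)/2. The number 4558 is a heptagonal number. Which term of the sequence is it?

Set n(5n−3)/2 = 4558, giving 5n² − 3n − 9116 = 0.
The discriminant is 9 + 40·4558 = 182329, and √182329 = 427.
So n = (3 + 427) / 10 = 430/10 = 43.

43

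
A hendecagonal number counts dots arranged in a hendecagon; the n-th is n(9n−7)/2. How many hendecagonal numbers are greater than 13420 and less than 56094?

57

The n-th hendecagonal number is n(9n−7)/2.
Smallest index with value > 13420: n = 56 (giving 13916).
Largest index with value < 56094: n = 112 (giving 56056).
Indices 56 through 112: 57 terms.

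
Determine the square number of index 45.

The 45th square number is n² with n = 45.
45² = 2025.

2025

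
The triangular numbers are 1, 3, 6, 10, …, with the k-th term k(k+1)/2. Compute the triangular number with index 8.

36

The 8th triangular number is n(n+1)/2 with n = 8.
8·9/2 = 72/2 = 36.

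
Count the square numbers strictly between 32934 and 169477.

The n-th square number is n².
Smallest index with value > 32934: n = 182 (giving 33124).
Largest index with value < 169477: n = 411 (giving 168921).
Indices 182 through 411: 230 terms.

230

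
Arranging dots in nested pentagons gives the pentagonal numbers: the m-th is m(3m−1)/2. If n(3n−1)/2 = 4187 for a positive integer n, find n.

53

Set n(3n−1)/2 = 4187, giving 3n² − n − 8374 = 0.
So n = (1 + 317) / 6 = 318/6 = 53.
Check: 53·(3·53 − 1)/2 = 4187. ✓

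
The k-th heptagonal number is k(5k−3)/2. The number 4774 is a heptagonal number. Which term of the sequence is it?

Set n(5n−3)/2 = 4774, giving 5n² − 3n − 9548 = 0.
The discriminant is 9 + 40·4774 = 190969, and √190969 = 437.
So n = (3 + 437) / 10 = 440/10 = 44.
Check: 44·(5·44 − 3)/2 = 4774. ✓

44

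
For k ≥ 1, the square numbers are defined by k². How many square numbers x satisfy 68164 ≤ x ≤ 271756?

The n-th square number is n².
Smallest index with value ≥ 68164: n = 262 (giving 68644).
Largest index with value ≤ 271756: n = 521 (giving 271441).
Indices 262 through 521: 260 terms.

260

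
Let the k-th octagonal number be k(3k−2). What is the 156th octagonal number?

The 156th octagonal number is n(3n−2) with n = 156.
156·(3·156 − 2) = 156·466 = 72696.

72696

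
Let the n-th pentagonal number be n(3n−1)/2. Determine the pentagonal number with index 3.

12

The 3rd pentagonal number is n(3n−1)/2 with n = 3.
3·(3·3 − 1)/2 = 3·8/2 = 3·4 = 12.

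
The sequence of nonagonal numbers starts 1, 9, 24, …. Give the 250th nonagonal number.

The 250th nonagonal number is n(7n−5)/2 with n = 250.
250·(7·250 − 5)/2 = 250·1745/2 = 218125.

218125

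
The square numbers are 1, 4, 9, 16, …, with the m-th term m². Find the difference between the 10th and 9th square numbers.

19

n² − (n−1)² = 2n − 1, so 10² − 9² = 2·10 − 1 = 19.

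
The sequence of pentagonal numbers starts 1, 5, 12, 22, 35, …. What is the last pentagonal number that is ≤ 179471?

179401

Solve n(3n−1)/2 ≤ 179471 for integer n.
n = 346 gives 179401 ≤ 179471, while n = 347 gives 180440 > 179471; so the answer is 179401.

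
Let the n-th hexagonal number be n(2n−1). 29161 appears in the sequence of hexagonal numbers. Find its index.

Set n(2n−1) = 29161, giving 2n² − n − 29161 = 0.
The discriminant is 1 + 8·29161 = 233289, and √233289 = 483.
So n = (1 + 483) / 4 = 484/4 = 121.

121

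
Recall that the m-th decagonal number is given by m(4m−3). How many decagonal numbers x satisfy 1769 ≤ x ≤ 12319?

The n-th decagonal number is n(4n−3).
Smallest index with value ≥ 1769: n = 22 (giving 1870).
Largest index with value ≤ 12319: n = 55 (giving 11935).
Indices 22 through 55: 34 terms.

34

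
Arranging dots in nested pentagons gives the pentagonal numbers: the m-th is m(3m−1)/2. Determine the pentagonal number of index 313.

The 313th pentagonal number is n(3n−1)/2 with n = 313.
313·(3·313 − 1)/2 = 313·938/2 = 313·469 = 146797.

146797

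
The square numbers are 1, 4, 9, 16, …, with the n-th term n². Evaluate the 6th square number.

36

6² = 36.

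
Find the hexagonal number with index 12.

The 12th hexagonal number is n(2n−1) with n = 12.
12·(2·12 − 1) = 12·23 = 276.

276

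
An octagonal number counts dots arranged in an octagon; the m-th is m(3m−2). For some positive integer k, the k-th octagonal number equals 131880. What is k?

210

Set n(3n−2) = 131880, giving 3n² − 2n − 131880 = 0.
The discriminant is 4 + 12·131880 = 1582564, and √1582564 = 1258.
So n = (2 + 1258) / 6 = 1260/6 = 210.
Check: 210·(3·210 − 2) = 131880. ✓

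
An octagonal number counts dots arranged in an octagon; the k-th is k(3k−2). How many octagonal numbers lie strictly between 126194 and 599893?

The n-th octagonal number is n(3n−2).
Smallest index with value > 126194: n = 206 (giving 126896).
Largest index with value < 599893: n = 447 (giving 598533).
Indices 206 through 447: 242 terms.

242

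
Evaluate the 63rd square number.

The 63rd square number is n² with n = 63.
63² = 3969.

3969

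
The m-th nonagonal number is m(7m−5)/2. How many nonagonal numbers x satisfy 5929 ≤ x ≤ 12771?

The n-th nonagonal number is n(7n−5)/2.
Smallest index with value ≥ 5929: n = 42 (giving 6069).
Largest index with value ≤ 12771: n = 60 (giving 12450).
Indices 42 through 60: 19 terms.

19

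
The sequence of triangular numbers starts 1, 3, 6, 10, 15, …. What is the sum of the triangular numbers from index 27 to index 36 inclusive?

Σ i(i+1)/2 = (Σi² + Σi) / 2 over i = 27..36.
Σi = 666 − 351 = 315 and Σi² = 16206 − 6201 = 10005.
(1·10005 + 1·315) / 2 = 10320/2 = 5160.

5160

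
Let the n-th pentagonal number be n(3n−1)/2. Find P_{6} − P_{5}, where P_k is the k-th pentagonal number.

Consecutive pentagonal numbers differ by 3n − 2: here 3·6 − 2 = 16.

16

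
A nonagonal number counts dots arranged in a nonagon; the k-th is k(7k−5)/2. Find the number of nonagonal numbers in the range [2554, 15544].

The n-th nonagonal number is n(7n−5)/2.
Smallest index with value ≥ 2554: n = 28 (giving 2674).
Largest index with value ≤ 15544: n = 67 (giving 15544).
Indices 28 through 67: 40 terms.

40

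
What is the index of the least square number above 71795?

268

Solve n² > 71795 for integer n.
The largest n with value ≤ 71795 is 267 (since 71289 ≤ 71795 < 71824), so the first above is n = 268, value 71824.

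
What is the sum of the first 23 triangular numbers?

Σ i(i+1)/2 = (Σi² + Σi) / 2 over i = 1..23.
Σi = 276 and Σi² = 4324.
(1·4324 + 1·276) / 2 = 4600/2 = 2300.

2300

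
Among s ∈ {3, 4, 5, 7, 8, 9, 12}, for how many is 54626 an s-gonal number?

1

s = 3: P(3, 330) = 54615 and P(3, 331) = 54946; 54626 is not s-gonal.
s = 4: P(4, 233) = 54289 and P(4, 234) = 54756; 54626 is not s-gonal.
s = 5: P(5, 191) = 54626. ✓
s = 7: P(7, 148) = 54538 and P(7, 149) = 55279; 54626 is not s-gonal.
s = 8: P(8, 135) = 54405 and P(8, 136) = 55216; 54626 is not s-gonal.
s = 9: P(9, 125) = 54375 and P(9, 126) = 55251; 54626 is not s-gonal.
s = 12: P(12, 104) = 53664 and P(12, 105) = 54705; 54626 is not s-gonal.
Hits: s ∈ {5} → 1.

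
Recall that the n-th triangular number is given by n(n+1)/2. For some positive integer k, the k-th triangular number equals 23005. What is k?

214

Set n(n+1)/2 = 23005, giving n² + n − 46010 = 0.
The discriminant is 1 + 8·23005 = 184041, and √184041 = 429.
So n = (-1 + 429) / 2 = 428/2 = 214.
Check: 214·215/2 = 23005. ✓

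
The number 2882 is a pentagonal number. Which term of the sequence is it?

44

Set n(3n−1)/2 = 2882, giving 3n² − n − 5764 = 0.
So n = (1 + 263) / 6 = 264/6 = 44.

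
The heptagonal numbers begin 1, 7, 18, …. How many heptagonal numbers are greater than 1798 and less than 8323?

The n-th heptagonal number is n(5n−3)/2.
Smallest index with value > 1798: n = 28 (giving 1918).
Largest index with value < 8323: n = 57 (giving 8037).
Indices 28 through 57: 30 terms.

30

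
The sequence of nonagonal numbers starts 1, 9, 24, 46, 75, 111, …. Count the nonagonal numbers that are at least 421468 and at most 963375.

The n-th nonagonal number is n(7n−5)/2.
Smallest index with value ≥ 421468: n = 348 (giving 422994).
Largest index with value ≤ 963375: n = 525 (giving 963375).
Indices 348 through 525: 178 terms.

178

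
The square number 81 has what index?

9

We need n² = 81, so n = √81 = 9.
Check: 9² = 81. ✓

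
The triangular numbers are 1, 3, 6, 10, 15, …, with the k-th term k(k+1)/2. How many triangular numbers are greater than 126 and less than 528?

The n-th triangular number is n(n+1)/2.
Smallest index with value > 126: n = 16 (giving 136).
Largest index with value < 528: n = 31 (giving 496).
Indices 16 through 31: 16 terms.

16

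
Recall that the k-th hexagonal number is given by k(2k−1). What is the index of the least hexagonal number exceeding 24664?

112

Solve n(2n−1) > 24664 for integer n.
The largest n with value ≤ 24664 is 111 (since 24531 ≤ 24664 < 24976), so the first above is n = 112, value 24976.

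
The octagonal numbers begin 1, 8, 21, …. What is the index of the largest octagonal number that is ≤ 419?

Solve n(3n−2) ≤ 419 for integer n.
n = 12 gives 408 ≤ 419, while n = 13 gives 481 > 419; so the answer is index 12.

12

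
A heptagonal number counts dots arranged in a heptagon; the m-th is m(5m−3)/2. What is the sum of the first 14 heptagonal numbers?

Σ i(5i−3)/2 = (5Σi² − 3Σi) / 2 over i = 1..14.
Σi = 105 and Σi² = 1015.
(5·1015 − 3·105) / 2 = 4760/2 = 2380.

2380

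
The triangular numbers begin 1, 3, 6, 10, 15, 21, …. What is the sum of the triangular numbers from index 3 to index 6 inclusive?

52

Σ i(i+1)/2 = (Σi² + Σi) / 2 over i = 3..6.
Σi = 21 − 3 = 18 and Σi² = 91 − 5 = 86.
(1·86 + 1·18) / 2 = 104/2 = 52.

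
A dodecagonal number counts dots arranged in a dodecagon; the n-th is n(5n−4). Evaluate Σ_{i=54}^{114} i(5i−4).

2226134

Σ i(5i−4) = 5Σi² − 4Σi over i = 54..114.
Σi = 6555 − 1431 = 5124 and Σi² = 500365 − 51039 = 449326.
5·449326 − 4·5124 = 2226134.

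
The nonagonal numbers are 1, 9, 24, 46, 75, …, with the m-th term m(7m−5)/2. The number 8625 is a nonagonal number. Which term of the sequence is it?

50

Set n(7n−5)/2 = 8625, giving 7n² − 5n − 17250 = 0.
So n = (5 + 695) / 14 = 700/14 = 50.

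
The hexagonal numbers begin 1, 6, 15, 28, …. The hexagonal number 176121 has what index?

297

Set n(2n−1) = 176121, giving 2n² − n − 176121 = 0.
The discriminant is 1 + 8·176121 = 1408969, and √1408969 = 1187.
So n = (1 + 1187) / 4 = 1188/4 = 297.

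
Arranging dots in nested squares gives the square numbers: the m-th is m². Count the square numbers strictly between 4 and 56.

5

The n-th square number is n².
Smallest index with value > 4: n = 3 (giving 9).
Largest index with value < 56: n = 7 (giving 49).
Indices 3 through 7: 5 terms.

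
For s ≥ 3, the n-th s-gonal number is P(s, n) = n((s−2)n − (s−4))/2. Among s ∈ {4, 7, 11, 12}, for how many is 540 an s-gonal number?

1

s = 4: P(4, 23) = 529 and P(4, 24) = 576; 540 is not s-gonal.
s = 7: P(7, 15) = 540. ✓
s = 11: P(11, 11) = 506 and P(11, 12) = 606; 540 is not s-gonal.
s = 12: P(12, 10) = 460 and P(12, 11) = 561; 540 is not s-gonal.
Hits: s ∈ {7} → 1.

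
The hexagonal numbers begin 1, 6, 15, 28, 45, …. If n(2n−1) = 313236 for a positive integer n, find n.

396

Set n(2n−1) = 313236, giving 2n² − n − 313236 = 0.
The discriminant is 1 + 8·313236 = 2505889, and √2505889 = 1583.
So n = (1 + 1583) / 4 = 1584/4 = 396.
Check: 396·(2·396 − 1) = 313236. ✓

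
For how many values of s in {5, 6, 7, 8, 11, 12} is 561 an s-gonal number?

2

s = 5: P(5, 19) = 532 and P(5, 20) = 590; 561 is not s-gonal.
s = 6: P(6, 17) = 561. ✓
s = 7: P(7, 15) = 540 and P(7, 16) = 616; 561 is not s-gonal.
s = 8: P(8, 14) = 560 and P(8, 15) = 645; 561 is not s-gonal.
s = 11: P(11, 11) = 506 and P(11, 12) = 606; 561 is not s-gonal.
s = 12: P(12, 11) = 561. ✓
Hits: s ∈ {6, 12} → 2.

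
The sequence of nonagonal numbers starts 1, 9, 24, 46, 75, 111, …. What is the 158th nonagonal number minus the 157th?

Consecutive nonagonal numbers differ by 7n − 6: here 7·158 − 6 = 1100.

1100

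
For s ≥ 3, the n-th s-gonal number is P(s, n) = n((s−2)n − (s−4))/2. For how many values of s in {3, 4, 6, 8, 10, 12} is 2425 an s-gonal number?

s = 3: P(3, 69) = 2415 and P(3, 70) = 2485; 2425 is not s-gonal.
s = 4: P(4, 49) = 2401 and P(4, 50) = 2500; 2425 is not s-gonal.
s = 6: P(6, 35) = 2415 and P(6, 36) = 2556; 2425 is not s-gonal.
s = 8: P(8, 28) = 2296 and P(8, 29) = 2465; 2425 is not s-gonal.
s = 10: P(10, 25) = 2425. ✓
s = 12: P(12, 22) = 2332 and P(12, 23) = 2553; 2425 is not s-gonal.
Hits: s ∈ {10} → 1.

1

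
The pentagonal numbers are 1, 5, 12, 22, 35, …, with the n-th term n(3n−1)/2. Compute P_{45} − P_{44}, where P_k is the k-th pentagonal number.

133

Consecutive pentagonal numbers differ by 3n − 2: here 3·45 − 2 = 133.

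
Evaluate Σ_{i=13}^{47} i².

Σ_{i=13}^{47} i² = 35720 − 650 = 35070.

35070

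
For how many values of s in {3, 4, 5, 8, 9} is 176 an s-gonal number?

s = 3: P(3, 18) = 171 and P(3, 19) = 190; 176 is not s-gonal.
s = 4: P(4, 13) = 169 and P(4, 14) = 196; 176 is not s-gonal.
s = 5: P(5, 11) = 176. ✓
s = 8: P(8, 8) = 176. ✓
s = 9: P(9, 7) = 154 and P(9, 8) = 204; 176 is not s-gonal.
Hits: s ∈ {5, 8} → 2.

2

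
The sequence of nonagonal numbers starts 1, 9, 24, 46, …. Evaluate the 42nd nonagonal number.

42·(7·42 − 5)/2 = 42·289/2 = 6069.

6069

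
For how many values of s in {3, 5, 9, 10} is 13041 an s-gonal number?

1

s = 3: P(3, 161) = 13041. ✓
s = 5: P(5, 93) = 12927 and P(5, 94) = 13207; 13041 is not s-gonal.
s = 9: P(9, 61) = 12871 and P(9, 62) = 13299; 13041 is not s-gonal.
s = 10: P(10, 57) = 12825 and P(10, 58) = 13282; 13041 is not s-gonal.
Hits: s ∈ {3} → 1.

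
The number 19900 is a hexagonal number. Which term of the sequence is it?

Set n(2n−1) = 19900, giving 2n² − n − 19900 = 0.
The discriminant is 1 + 8·19900 = 159201, and √159201 = 399.
So n = (1 + 399) / 4 = 400/4 = 100.

100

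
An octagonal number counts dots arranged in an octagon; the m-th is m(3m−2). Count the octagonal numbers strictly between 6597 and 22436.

39

The n-th octagonal number is n(3n−2).
Smallest index with value > 6597: n = 48 (giving 6816).
Largest index with value < 22436: n = 86 (giving 22016).
Indices 48 through 86: 39 terms.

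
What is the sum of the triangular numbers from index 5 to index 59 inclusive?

35970

Σ i(i+1)/2 = (Σi² + Σi) / 2 over i = 5..59.
Σi = 1770 − 10 = 1760 and Σi² = 70210 − 30 = 70180.
(1·70180 + 1·1760) / 2 = 71940/2 = 35970.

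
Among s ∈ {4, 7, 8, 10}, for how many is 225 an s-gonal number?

2

s = 4: P(4, 15) = 225. ✓
s = 7: P(7, 9) = 189 and P(7, 10) = 235; 225 is not s-gonal.
s = 8: P(8, 9) = 225. ✓
s = 10: P(10, 7) = 175 and P(10, 8) = 232; 225 is not s-gonal.
Hits: s ∈ {4, 8} → 2.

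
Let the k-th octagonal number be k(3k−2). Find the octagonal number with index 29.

2465

The 29th octagonal number is n(3n−2) with n = 29.
29·(3·29 − 2) = 29·85 = 2465.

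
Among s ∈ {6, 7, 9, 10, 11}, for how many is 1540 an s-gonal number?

s = 6: P(6, 28) = 1540. ✓
s = 7: P(7, 25) = 1525 and P(7, 26) = 1651; 1540 is not s-gonal.
s = 9: P(9, 21) = 1491 and P(9, 22) = 1639; 1540 is not s-gonal.
s = 10: P(10, 20) = 1540. ✓
s = 11: P(11, 18) = 1395 and P(11, 19) = 1558; 1540 is not s-gonal.
Hits: s ∈ {6, 10} → 2.

2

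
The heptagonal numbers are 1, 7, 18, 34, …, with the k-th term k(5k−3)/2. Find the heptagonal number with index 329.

270109

The 329th heptagonal number is n(5n−3)/2 with n = 329.
329·(5·329 − 3)/2 = 329·1642/2 = 329·821 = 270109.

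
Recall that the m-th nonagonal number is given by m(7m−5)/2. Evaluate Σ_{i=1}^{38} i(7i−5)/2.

64714

Σ i(7i−5)/2 = (7Σi² − 5Σi) / 2 over i = 1..38.
Σi = 741 and Σi² = 19019.
(7·19019 − 5·741) / 2 = 129428/2 = 64714.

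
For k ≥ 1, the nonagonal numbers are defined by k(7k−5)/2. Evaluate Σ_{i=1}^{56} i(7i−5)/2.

206416

Σ i(7i−5)/2 = (7Σi² − 5Σi) / 2 over i = 1..56.
Σi = 1596 and Σi² = 60116.
(7·60116 − 5·1596) / 2 = 412832/2 = 206416.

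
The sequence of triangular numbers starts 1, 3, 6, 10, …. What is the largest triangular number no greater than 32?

28

Solve n(n+1)/2 ≤ 32 for integer n.
n = 7 gives 28 ≤ 32, while n = 8 gives 36 > 32; so the answer is 28.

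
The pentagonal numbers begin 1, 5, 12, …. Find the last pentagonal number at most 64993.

64792

Solve n(3n−1)/2 ≤ 64993 for integer n.
n = 208 gives 64792 ≤ 64993, while n = 209 gives 65417 > 64993; so the answer is 64792.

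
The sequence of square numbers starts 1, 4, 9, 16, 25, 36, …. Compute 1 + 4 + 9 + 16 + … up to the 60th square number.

73810

Σ_{i=1}^{60} i² = 60·61·121/6 = 73810.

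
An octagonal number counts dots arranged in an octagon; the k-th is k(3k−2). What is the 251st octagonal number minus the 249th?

2996

251·(3·251 − 2) = 188501 and 249·(3·249 − 2) = 185505.
Difference: 188501 − 185505 = 2996.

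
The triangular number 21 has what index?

Set n(n+1)/2 = 21, giving n² + n − 42 = 0.
The discriminant is 1 + 8·21 = 169, and √169 = 13.
So n = (-1 + 13) / 2 = 12/2 = 6.

6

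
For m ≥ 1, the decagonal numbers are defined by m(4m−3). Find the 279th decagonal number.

The 279th decagonal number is n(4n−3) with n = 279.
279·(4·279 − 3) = 279·1113 = 310527.

310527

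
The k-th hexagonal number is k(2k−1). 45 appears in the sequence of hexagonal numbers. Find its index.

5

Set n(2n−1) = 45, giving 2n² − n − 45 = 0.
The discriminant is 1 + 8·45 = 361, and √361 = 19.
So n = (1 + 19) / 4 = 20/4 = 5.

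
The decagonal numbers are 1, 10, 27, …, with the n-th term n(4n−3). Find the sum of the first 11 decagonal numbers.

1826

Σ i(4i−3) = 4Σi² − 3Σi over i = 1..11.
Σi = 66 and Σi² = 506.
4·506 − 3·66 = 1826.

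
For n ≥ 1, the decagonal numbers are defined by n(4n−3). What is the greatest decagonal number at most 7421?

Solve n(4n−3) ≤ 7421 for integer n.
n = 43 gives 7267 ≤ 7421, while n = 44 gives 7612 > 7421; so the answer is 7267.

7267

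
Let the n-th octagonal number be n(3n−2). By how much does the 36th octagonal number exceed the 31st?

995

36·(3·36 − 2) = 3816 and 31·(3·31 − 2) = 2821.
Difference: 3816 − 2821 = 995.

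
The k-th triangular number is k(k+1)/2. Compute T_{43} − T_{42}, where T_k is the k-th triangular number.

43

Consecutive triangular numbers differ by n: T_{43} − T_{42} = 43.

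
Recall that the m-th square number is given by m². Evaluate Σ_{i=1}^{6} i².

91

Σ_{i=1}^{6} i² = 6·7·13/6 = 91.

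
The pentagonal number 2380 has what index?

Set n(3n−1)/2 = 2380, giving 3n² − n − 4760 = 0.
The discriminant is 1 + 24·2380 = 57121, and √57121 = 239.
So n = (1 + 239) / 6 = 240/6 = 40.

40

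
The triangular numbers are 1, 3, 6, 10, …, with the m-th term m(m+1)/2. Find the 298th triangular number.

44551

298·299/2 = 89102/2 = 44551.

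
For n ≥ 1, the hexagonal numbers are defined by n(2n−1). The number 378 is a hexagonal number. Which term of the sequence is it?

14

Set n(2n−1) = 378, giving 2n² − n − 378 = 0.
So n = (1 + 55) / 4 = 56/4 = 14.
Check: 14·(2·14 − 1) = 378. ✓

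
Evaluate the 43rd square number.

1849

The 43rd square number is n² with n = 43.
43² = 1849.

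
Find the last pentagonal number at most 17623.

Solve n(3n−1)/2 ≤ 17623 for integer n.
n = 108 gives 17442 ≤ 17623, while n = 109 gives 17767 > 17623; so the answer is 17442.

17442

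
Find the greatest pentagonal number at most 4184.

Solve n(3n−1)/2 ≤ 4184 for integer n.
n = 52 gives 4030 ≤ 4184, while n = 53 gives 4187 > 4184; so the answer is 4030.

4030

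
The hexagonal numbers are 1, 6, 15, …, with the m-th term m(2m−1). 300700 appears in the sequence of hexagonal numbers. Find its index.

Set n(2n−1) = 300700, giving 2n² − n − 300700 = 0.
The discriminant is 1 + 8·300700 = 2405601, and √2405601 = 1551.
So n = (1 + 1551) / 4 = 1552/4 = 388.

388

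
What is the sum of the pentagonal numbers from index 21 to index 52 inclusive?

67456

Σ i(3i−1)/2 = (3Σi² − Σi) / 2 over i = 21..52.
Σi = 1378 − 210 = 1168 and Σi² = 48230 − 2870 = 45360.
(3·45360 − 1·1168) / 2 = 134912/2 = 67456.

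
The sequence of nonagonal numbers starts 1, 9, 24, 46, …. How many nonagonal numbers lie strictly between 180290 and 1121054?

The n-th nonagonal number is n(7n−5)/2.
Smallest index with value > 180290: n = 228 (giving 181374).
Largest index with value < 1121054: n = 566 (giving 1119831).
Indices 228 through 566: 339 terms.

339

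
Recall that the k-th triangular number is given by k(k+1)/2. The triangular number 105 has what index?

Set n(n+1)/2 = 105, giving n² + n − 210 = 0.
So n = (-1 + 29) / 2 = 28/2 = 14.
Check: 14·15/2 = 105. ✓

14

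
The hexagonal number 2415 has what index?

Set n(2n−1) = 2415, giving 2n² − n − 2415 = 0.
So n = (1 + 139) / 4 = 140/4 = 35.

35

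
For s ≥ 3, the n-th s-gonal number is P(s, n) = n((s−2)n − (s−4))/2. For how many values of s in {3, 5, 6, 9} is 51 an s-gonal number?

s = 3: P(3, 9) = 45 and P(3, 10) = 55; 51 is not s-gonal.
s = 5: P(5, 6) = 51. ✓
s = 6: P(6, 5) = 45 and P(6, 6) = 66; 51 is not s-gonal.
s = 9: P(9, 4) = 46 and P(9, 5) = 75; 51 is not s-gonal.
Hits: s ∈ {5} → 1.

1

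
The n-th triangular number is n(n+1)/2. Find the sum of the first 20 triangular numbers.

Σ i(i+1)/2 = (Σi² + Σi) / 2 over i = 1..20.
Σi = 210 and Σi² = 2870.
(1·2870 + 1·210) / 2 = 3080/2 = 1540.

1540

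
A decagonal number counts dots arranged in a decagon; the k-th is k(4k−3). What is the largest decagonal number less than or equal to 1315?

Solve n(4n−3) ≤ 1315 for integer n.
n = 18 gives 1242 ≤ 1315, while n = 19 gives 1387 > 1315; so the answer is 1242.

1242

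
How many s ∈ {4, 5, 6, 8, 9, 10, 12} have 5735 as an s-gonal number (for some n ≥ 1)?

1

s = 4: P(4, 75) = 5625 and P(4, 76) = 5776; 5735 is not s-gonal.
s = 5: P(5, 62) = 5735. ✓
s = 6: P(6, 53) = 5565 and P(6, 54) = 5778; 5735 is not s-gonal.
s = 8: P(8, 44) = 5720 and P(8, 45) = 5985; 5735 is not s-gonal.
s = 9: P(9, 40) = 5500 and P(9, 41) = 5781; 5735 is not s-gonal.
s = 10: P(10, 38) = 5662 and P(10, 39) = 5967; 5735 is not s-gonal.
s = 12: P(12, 34) = 5644 and P(12, 35) = 5985; 5735 is not s-gonal.
Hits: s ∈ {5} → 1.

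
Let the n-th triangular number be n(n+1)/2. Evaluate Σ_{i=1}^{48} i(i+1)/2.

Σ i(i+1)/2 = (Σi² + Σi) / 2 over i = 1..48.
Σi = 1176 and Σi² = 38024.
(1·38024 + 1·1176) / 2 = 39200/2 = 19600.

19600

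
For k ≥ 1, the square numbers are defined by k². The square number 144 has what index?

12

We need n² = 144, so n = √144 = 12.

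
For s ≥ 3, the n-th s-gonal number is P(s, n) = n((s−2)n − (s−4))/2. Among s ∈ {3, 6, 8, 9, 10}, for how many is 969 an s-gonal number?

1

s = 3: P(3, 43) = 946 and P(3, 44) = 990; 969 is not s-gonal.
s = 6: P(6, 22) = 946 and P(6, 23) = 1035; 969 is not s-gonal.
s = 8: P(8, 18) = 936 and P(8, 19) = 1045; 969 is not s-gonal.
s = 9: P(9, 17) = 969. ✓
s = 10: P(10, 15) = 855 and P(10, 16) = 976; 969 is not s-gonal.
Hits: s ∈ {9} → 1.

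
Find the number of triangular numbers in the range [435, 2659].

44

The n-th triangular number is n(n+1)/2.
Smallest index with value ≥ 435: n = 29 (giving 435).
Largest index with value ≤ 2659: n = 72 (giving 2628).
Indices 29 through 72: 44 terms.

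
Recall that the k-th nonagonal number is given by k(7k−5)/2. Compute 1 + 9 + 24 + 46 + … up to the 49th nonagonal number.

138425

Σ i(7i−5)/2 = (7Σi² − 5Σi) / 2 over i = 1..49.
Σi = 1225 and Σi² = 40425.
(7·40425 − 5·1225) / 2 = 276850/2 = 138425.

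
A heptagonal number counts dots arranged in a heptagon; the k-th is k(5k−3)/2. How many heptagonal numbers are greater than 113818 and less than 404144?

189

The n-th heptagonal number is n(5n−3)/2.
Smallest index with value > 113818: n = 214 (giving 114169).
Largest index with value < 404144: n = 402 (giving 403407).
Indices 214 through 402: 189 terms.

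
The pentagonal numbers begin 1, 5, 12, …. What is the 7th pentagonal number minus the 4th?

48

7·(3·7 − 1)/2 = 70 and 4·(3·4 − 1)/2 = 22.
Difference: 70 − 22 = 48.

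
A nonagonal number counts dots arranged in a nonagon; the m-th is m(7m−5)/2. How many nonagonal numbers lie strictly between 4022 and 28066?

The n-th nonagonal number is n(7n−5)/2.
Smallest index with value > 4022: n = 35 (giving 4200).
Largest index with value < 28066: n = 89 (giving 27501).
Indices 35 through 89: 55 terms.

55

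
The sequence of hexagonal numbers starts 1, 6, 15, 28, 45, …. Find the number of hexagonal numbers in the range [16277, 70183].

The n-th hexagonal number is n(2n−1).
Smallest index with value ≥ 16277: n = 91 (giving 16471).
Largest index with value ≤ 70183: n = 187 (giving 69751).
Indices 91 through 187: 97 terms.

97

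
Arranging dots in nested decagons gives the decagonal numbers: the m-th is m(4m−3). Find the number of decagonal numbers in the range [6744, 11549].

The n-th decagonal number is n(4n−3).
Smallest index with value ≥ 6744: n = 42 (giving 6930).
Largest index with value ≤ 11549: n = 54 (giving 11502).
Indices 42 through 54: 13 terms.

13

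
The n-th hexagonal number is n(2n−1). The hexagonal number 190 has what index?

Set n(2n−1) = 190, giving 2n² − n − 190 = 0.
The discriminant is 1 + 8·190 = 1521, and √1521 = 39.
So n = (1 + 39) / 4 = 40/4 = 10.

10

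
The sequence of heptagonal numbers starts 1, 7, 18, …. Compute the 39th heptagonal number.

The 39th heptagonal number is n(5n−3)/2 with n = 39.
39·(5·39 − 3)/2 = 39·192/2 = 39·96 = 3744.

3744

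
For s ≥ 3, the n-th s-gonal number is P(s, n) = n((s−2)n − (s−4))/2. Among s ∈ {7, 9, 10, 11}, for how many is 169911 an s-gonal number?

1

s = 7: P(7, 261) = 169911. ✓
s = 9: P(9, 220) = 168850 and P(9, 221) = 170391; 169911 is not s-gonal.
s = 10: P(10, 206) = 169126 and P(10, 207) = 170775; 169911 is not s-gonal.
s = 11: P(11, 194) = 168683 and P(11, 195) = 170430; 169911 is not s-gonal.
Hits: s ∈ {7} → 1.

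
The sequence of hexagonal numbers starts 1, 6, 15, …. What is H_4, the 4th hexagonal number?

4·(2·4 − 1) = 4·7 = 28.

28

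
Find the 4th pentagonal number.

22

The 4th pentagonal number is n(3n−1)/2 with n = 4.
4·(3·4 − 1)/2 = 4·11/2 = 22.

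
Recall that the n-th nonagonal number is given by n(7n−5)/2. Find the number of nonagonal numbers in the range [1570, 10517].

The n-th nonagonal number is n(7n−5)/2.
Smallest index with value ≥ 1570: n = 22 (giving 1639).
Largest index with value ≤ 10517: n = 55 (giving 10450).
Indices 22 through 55: 34 terms.

34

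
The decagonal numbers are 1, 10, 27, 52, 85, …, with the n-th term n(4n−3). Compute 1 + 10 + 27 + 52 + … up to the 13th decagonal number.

Σ i(4i−3) = 4Σi² − 3Σi over i = 1..13.
Σi = 91 and Σi² = 819.
4·819 − 3·91 = 3003.

3003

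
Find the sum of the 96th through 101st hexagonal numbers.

115871

Σ i(2i−1) = 2Σi² − Σi over i = 96..101.
Σi = 5151 − 4560 = 591 and Σi² = 348551 − 290320 = 58231.
2·58231 − 1·591 = 115871.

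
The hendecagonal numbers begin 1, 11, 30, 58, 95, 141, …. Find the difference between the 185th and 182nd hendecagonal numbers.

4944

185·(9·185 − 7)/2 = 153365 and 182·(9·182 − 7)/2 = 148421.
Difference: 153365 − 148421 = 4944.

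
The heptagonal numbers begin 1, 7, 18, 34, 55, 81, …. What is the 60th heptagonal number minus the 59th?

Consecutive heptagonal numbers differ by 5n − 4: here 5·60 − 4 = 296.

296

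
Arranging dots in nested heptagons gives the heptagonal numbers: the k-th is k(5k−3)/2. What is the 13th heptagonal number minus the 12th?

Consecutive heptagonal numbers differ by 5n − 4: here 5·13 − 4 = 61.

61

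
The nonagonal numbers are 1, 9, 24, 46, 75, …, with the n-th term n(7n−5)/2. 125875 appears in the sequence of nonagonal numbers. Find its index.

190

Set n(7n−5)/2 = 125875, giving 7n² − 5n − 251750 = 0.
The discriminant is 25 + 56·125875 = 7049025, and √7049025 = 2655.
So n = (5 + 2655) / 14 = 2660/14 = 190.
Check: 190·(7·190 − 5)/2 = 125875. ✓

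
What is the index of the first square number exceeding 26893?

164

Solve n² > 26893 for integer n.
The largest n with value ≤ 26893 is 163 (since 26569 ≤ 26893 < 26896), so the first above is n = 164, value 26896.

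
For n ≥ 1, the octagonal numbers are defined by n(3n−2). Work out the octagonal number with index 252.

The 252nd octagonal number is n(3n−2) with n = 252.
252·(3·252 − 2) = 252·754 = 190008.

190008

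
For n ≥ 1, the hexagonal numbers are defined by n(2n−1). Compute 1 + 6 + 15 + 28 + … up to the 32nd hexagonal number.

Σ i(2i−1) = 2Σi² − Σi over i = 1..32.
Σi = 528 and Σi² = 11440.
2·11440 − 1·528 = 22352.

22352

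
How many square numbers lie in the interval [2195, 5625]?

The n-th square number is n².
Smallest index with value ≥ 2195: n = 47 (giving 2209).
Largest index with value ≤ 5625: n = 75 (giving 5625).
Indices 47 through 75: 29 terms.

29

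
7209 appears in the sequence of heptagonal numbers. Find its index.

54

Set n(5n−3)/2 = 7209, giving 5n² − 3n − 14418 = 0.
The discriminant is 9 + 40·7209 = 288369, and √288369 = 537.
So n = (3 + 537) / 10 = 540/10 = 54.
Check: 54·(5·54 − 3)/2 = 7209. ✓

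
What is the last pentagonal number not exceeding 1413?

Solve n(3n−1)/2 ≤ 1413 for integer n.
n = 30 gives 1335 ≤ 1413, while n = 31 gives 1426 > 1413; so the answer is 1335.

1335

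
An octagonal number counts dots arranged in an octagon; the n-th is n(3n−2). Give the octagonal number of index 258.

258·(3·258 − 2) = 258·772 = 199176.

199176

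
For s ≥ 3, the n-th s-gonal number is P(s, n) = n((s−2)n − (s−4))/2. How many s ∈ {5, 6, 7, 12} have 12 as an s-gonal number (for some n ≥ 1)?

2

s = 5: P(5, 3) = 12. ✓
s = 6: P(6, 2) = 6 and P(6, 3) = 15; 12 is not s-gonal.
s = 7: P(7, 2) = 7 and P(7, 3) = 18; 12 is not s-gonal.
s = 12: P(12, 2) = 12. ✓
Hits: s ∈ {5, 12} → 2.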